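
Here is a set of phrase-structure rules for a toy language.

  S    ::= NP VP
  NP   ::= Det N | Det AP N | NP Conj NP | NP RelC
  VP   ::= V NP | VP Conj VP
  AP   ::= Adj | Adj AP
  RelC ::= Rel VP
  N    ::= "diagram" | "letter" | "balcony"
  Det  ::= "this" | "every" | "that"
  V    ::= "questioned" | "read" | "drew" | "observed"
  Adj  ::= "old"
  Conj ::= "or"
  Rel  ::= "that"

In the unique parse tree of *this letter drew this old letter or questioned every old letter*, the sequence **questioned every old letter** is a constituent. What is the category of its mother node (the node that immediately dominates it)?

VP

S
  NP
    Det: this
    N: letter
  VP
    VP
      V: drew
      NP
        Det: this
        AP
          Adj: old
        N: letter
    Conj: or
    VP
      V: questioned
      NP
        Det: every
        AP
          Adj: old
        N: letter
The span 'questioned every old letter' is the VP node built by VP → V NP.
Its mother is the VP built by VP → VP Conj VP.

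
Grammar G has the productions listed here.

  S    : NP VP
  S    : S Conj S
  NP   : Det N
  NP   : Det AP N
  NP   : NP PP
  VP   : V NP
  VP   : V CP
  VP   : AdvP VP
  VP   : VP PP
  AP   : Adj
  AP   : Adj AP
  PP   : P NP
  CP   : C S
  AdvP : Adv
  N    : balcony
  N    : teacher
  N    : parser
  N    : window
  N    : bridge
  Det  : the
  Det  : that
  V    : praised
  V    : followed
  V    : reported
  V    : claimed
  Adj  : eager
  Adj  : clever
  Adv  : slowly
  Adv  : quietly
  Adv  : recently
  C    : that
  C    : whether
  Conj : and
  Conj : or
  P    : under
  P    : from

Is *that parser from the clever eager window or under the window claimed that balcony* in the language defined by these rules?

Ungrammatical

A Conj word can never sit immediately before a P word in any string this grammar generates, so the substring 'or under' rules out a derivation.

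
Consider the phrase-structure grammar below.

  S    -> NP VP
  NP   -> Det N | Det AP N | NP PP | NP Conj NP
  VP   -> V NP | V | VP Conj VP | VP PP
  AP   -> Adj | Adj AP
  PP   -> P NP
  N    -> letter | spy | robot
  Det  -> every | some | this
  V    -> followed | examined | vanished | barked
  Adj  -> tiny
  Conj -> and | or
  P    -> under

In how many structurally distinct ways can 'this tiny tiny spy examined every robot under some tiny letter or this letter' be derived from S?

3

Two of the 3 distinct bracketings:
[S [NP [Det this] [AP [Adj tiny] [AP [Adj tiny]]] [N spy]] [VP [V examined] [NP [NP [Det every] [N robot]] [PP [P under] [NP [NP [Det some] [AP [Adj tiny]] [N letter]] [Conj or] [NP [Det this] [N letter]]]]]]]
[S [NP [Det this] [AP [Adj tiny] [AP [Adj tiny]]] [N spy]] [VP [V examined] [NP [NP [NP [Det every] [N robot]] [PP [P under] [NP [Det some] [AP [Adj tiny]] [N letter]]]] [Conj or] [NP [Det this] [N letter]]]]]
The trees differ in how a recursive rule is bracketed over the same span.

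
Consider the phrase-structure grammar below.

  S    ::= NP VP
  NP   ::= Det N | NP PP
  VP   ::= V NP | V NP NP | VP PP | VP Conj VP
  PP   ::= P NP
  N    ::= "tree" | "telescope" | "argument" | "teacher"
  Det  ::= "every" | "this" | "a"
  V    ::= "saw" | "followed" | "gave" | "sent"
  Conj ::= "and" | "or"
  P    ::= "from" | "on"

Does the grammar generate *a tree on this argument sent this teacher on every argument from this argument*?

Grammatical

S
  NP
    NP
      Det: a
      N: tree
    PP
      P: on
      NP
        Det: this
        N: argument
  VP
    V: sent
    NP
      NP
        Det: this
        N: teacher
      PP
        P: on
        NP
          NP
            Det: every
            N: argument
          PP
            P: from
            NP
              Det: this
              N: argument
Every word is introduced by a lexical rule and the phrasal rules combine the resulting categories into a single S.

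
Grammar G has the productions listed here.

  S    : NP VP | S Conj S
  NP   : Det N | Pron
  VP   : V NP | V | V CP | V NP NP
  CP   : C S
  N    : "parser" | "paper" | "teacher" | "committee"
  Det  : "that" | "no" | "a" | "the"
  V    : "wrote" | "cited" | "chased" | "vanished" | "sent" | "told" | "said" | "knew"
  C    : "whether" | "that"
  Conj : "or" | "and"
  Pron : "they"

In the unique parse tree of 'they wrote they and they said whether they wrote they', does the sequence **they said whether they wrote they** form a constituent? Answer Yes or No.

[S [S [NP [Pron they]] [VP [V wrote] [NP [Pron they]]]] [Conj and] [S [NP [Pron they]] [VP [V said] [CP [C whether] [S [NP [Pron they]] [VP [V wrote] [NP [Pron they]]]]]]]]
The words 'they said whether they wrote they' are exhaustively dominated by a single S node (built by S → NP VP), so they form a constituent.

Yes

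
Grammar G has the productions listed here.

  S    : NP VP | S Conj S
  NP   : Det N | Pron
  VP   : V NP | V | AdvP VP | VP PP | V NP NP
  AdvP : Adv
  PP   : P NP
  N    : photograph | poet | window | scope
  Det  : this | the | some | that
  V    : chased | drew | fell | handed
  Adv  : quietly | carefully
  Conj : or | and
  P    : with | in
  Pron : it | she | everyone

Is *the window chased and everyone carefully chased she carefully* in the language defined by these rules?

For S → NP VP, the only prefix that parses as NP is 'the window', but the remainder 'chased and everyone carefully chased she carefully' is not a VP under these rules. The alternative S rule S → S Conj S likewise has no satisfying split.

Ungrammatical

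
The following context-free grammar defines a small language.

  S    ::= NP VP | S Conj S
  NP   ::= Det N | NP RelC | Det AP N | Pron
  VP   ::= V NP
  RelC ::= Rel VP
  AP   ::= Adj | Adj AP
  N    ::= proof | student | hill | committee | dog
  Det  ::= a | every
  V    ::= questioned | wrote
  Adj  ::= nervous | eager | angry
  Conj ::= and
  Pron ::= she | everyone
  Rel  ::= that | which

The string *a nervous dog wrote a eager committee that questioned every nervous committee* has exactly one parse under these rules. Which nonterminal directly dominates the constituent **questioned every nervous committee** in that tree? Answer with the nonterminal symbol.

[S [NP [Det a] [AP [Adj nervous]] [N dog]] [VP [V wrote] [NP [NP [Det a] [AP [Adj eager]] [N committee]] [RelC [Rel that] [VP [V questioned] [NP [Det every] [AP [Adj nervous]] [N committee]]]]]]]
The span 'questioned every nervous committee' is the VP node built by VP → V NP.
Its mother is the RelC built by RelC → Rel VP.

RelC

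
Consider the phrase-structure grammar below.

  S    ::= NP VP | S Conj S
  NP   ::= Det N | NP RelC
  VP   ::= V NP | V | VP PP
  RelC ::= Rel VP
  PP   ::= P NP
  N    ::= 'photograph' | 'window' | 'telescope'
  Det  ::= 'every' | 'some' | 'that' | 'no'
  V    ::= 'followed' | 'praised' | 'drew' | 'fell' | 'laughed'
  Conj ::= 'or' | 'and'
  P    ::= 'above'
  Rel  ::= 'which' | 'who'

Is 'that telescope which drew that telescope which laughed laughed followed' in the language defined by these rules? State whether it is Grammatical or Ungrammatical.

Ungrammatical

For S → NP VP, every NP-prefix leaves a non-VP remainder: after 'that telescope' the remainder is not a VP; after 'that telescope which drew' the remainder is not a VP; after 'that telescope which drew that telescope' the remainder is not a VP (and 1 more). The alternative S rule S → S Conj S likewise has no satisfying split.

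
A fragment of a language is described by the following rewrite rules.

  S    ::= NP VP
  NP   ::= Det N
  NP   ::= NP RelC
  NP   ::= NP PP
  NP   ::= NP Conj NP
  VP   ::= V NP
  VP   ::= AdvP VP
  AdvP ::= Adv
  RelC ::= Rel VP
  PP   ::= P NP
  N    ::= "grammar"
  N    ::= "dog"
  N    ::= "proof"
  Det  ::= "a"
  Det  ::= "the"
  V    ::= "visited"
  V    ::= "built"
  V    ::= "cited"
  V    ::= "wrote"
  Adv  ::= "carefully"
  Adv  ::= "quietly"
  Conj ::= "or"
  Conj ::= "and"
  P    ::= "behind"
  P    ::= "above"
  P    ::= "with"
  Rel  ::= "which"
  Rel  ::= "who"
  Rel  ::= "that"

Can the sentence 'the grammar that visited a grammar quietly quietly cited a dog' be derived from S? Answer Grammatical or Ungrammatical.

[S [NP [NP [Det the] [N grammar]] [RelC [Rel that] [VP [V visited] [NP [Det a] [N grammar]]]]] [VP [AdvP [Adv quietly]] [VP [AdvP [Adv quietly]] [VP [V cited] [NP [Det a] [N dog]]]]]]
The bracketing above is licensed at every node by one of the given productions, with S at the root.

Grammatical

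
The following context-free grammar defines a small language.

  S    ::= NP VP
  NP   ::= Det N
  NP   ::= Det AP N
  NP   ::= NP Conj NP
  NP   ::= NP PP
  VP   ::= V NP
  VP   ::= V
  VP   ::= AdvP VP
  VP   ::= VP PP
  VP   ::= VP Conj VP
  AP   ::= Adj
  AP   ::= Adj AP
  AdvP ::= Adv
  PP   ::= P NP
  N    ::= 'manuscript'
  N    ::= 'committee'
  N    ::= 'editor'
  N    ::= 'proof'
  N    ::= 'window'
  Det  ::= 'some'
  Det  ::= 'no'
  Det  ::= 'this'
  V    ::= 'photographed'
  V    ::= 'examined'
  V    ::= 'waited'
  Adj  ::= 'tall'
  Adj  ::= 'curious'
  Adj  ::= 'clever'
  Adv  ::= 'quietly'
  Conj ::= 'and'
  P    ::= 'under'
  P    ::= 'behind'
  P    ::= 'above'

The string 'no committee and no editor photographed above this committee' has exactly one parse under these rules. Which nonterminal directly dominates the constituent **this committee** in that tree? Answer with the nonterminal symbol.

PP

[S [NP [NP [Det no] [N committee]] [Conj and] [NP [Det no] [N editor]]] [VP [VP [V photographed]] [PP [P above] [NP [Det this] [N committee]]]]]
The span 'this committee' is the NP node built by NP → Det N.
Its mother is the PP built by PP → P NP.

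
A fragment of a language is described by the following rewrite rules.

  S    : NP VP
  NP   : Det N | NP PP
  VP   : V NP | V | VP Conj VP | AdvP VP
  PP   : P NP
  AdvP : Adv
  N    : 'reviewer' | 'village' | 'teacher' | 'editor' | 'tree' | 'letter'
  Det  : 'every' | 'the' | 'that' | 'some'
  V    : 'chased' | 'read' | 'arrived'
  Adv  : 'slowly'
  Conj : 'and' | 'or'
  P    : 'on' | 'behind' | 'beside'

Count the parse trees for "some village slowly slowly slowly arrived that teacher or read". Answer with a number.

Two of the 4 distinct bracketings:
[S [NP [Det some] [N village]] [VP [VP [AdvP [Adv slowly]] [VP [AdvP [Adv slowly]] [VP [AdvP [Adv slowly]] [VP [V arrived] [NP [Det that] [N teacher]]]]]] [Conj or] [VP [V read]]]]
[S [NP [Det some] [N village]] [VP [AdvP [Adv slowly]] [VP [VP [AdvP [Adv slowly]] [VP [AdvP [Adv slowly]] [VP [V arrived] [NP [Det that] [N teacher]]]]] [Conj or] [VP [V read]]]]]
The trees differ in how a recursive rule is bracketed over the same span.

4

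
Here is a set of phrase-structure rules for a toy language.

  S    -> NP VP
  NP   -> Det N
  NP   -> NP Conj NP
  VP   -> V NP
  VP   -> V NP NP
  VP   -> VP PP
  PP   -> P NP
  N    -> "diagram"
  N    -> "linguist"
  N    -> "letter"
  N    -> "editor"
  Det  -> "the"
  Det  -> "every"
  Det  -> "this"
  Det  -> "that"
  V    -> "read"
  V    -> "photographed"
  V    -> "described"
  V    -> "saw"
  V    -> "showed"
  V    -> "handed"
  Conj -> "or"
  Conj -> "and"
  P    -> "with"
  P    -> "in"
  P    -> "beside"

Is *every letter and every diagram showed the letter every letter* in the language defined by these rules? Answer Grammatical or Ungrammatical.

[S [NP [NP [Det every] [N letter]] [Conj and] [NP [Det every] [N diagram]]] [VP [V showed] [NP [Det the] [N letter]] [NP [Det every] [N letter]]]]
Every word is introduced by a lexical rule and the phrasal rules combine the resulting categories into a single S.

Grammatical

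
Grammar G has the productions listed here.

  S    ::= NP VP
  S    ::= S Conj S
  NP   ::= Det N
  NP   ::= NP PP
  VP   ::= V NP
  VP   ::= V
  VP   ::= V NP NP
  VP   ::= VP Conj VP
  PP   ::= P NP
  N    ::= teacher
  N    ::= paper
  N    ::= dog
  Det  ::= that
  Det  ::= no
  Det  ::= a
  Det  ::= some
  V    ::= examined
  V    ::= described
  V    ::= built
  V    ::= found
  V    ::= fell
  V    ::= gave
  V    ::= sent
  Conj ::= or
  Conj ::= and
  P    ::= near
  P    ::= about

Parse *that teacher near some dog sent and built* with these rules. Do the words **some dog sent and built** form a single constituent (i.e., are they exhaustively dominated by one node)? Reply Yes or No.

No

[S [NP [NP [Det that] [N teacher]] [PP [P near] [NP [Det some] [N dog]]]] [VP [VP [V sent]] [Conj and] [VP [V built]]]]
The smallest constituent containing 'some dog sent and built' is the S spanning 'that teacher near some dog sent and built'; no single node in the tree dominates exactly the given words.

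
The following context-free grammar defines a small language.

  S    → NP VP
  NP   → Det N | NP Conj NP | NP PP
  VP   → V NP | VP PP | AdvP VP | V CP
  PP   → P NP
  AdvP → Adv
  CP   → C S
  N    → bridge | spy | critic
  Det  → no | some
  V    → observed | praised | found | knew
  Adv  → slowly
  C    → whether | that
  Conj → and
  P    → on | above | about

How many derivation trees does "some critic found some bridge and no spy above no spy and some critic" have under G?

6

Two of the 6 distinct bracketings:
[S [NP [Det some] [N critic]] [VP [V found] [NP [NP [Det some] [N bridge]] [Conj and] [NP [NP [NP [Det no] [N spy]] [PP [P above] [NP [Det no] [N spy]]]] [Conj and] [NP [Det some] [N critic]]]]]]
[S [NP [Det some] [N critic]] [VP [V found] [NP [NP [Det some] [N bridge]] [Conj and] [NP [NP [Det no] [N spy]] [PP [P above] [NP [NP [Det no] [N spy]] [Conj and] [NP [Det some] [N critic]]]]]]]]
The trees differ in how a recursive rule is bracketed over the same span.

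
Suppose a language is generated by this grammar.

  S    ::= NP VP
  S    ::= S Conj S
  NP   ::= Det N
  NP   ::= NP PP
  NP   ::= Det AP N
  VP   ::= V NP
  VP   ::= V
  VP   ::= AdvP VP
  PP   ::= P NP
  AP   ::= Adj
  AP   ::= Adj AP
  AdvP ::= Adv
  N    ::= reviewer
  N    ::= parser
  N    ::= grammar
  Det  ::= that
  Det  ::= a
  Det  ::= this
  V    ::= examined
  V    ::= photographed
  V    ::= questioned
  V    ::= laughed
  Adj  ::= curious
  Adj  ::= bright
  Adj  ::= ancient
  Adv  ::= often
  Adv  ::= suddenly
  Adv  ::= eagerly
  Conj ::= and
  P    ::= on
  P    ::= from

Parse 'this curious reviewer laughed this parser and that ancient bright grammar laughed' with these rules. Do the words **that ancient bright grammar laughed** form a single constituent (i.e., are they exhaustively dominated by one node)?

[S [S [NP [Det this] [AP [Adj curious]] [N reviewer]] [VP [V laughed] [NP [Det this] [N parser]]]] [Conj and] [S [NP [Det that] [AP [Adj ancient] [AP [Adj bright]]] [N grammar]] [VP [V laughed]]]]
The words 'that ancient bright grammar laughed' are exhaustively dominated by a single S node (built by S → NP VP), so they form a constituent.

Yes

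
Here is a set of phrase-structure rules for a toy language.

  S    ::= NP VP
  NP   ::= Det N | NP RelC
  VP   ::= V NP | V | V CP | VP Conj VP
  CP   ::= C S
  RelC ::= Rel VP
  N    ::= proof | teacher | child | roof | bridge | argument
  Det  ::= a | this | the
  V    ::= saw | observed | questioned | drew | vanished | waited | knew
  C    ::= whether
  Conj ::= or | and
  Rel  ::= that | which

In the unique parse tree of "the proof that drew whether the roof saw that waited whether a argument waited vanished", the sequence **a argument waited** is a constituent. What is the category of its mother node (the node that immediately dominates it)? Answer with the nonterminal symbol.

CP

[S [NP [NP [NP [Det the] [N proof]] [RelC [Rel that] [VP [V drew] [CP [C whether] [S [NP [Det the] [N roof]] [VP [V saw]]]]]]] [RelC [Rel that] [VP [V waited] [CP [C whether] [S [NP [Det a] [N argument]] [VP [V waited]]]]]]] [VP [V vanished]]]
The span 'a argument waited' is the S node built by S → NP VP.
Its mother is the CP built by CP → C S.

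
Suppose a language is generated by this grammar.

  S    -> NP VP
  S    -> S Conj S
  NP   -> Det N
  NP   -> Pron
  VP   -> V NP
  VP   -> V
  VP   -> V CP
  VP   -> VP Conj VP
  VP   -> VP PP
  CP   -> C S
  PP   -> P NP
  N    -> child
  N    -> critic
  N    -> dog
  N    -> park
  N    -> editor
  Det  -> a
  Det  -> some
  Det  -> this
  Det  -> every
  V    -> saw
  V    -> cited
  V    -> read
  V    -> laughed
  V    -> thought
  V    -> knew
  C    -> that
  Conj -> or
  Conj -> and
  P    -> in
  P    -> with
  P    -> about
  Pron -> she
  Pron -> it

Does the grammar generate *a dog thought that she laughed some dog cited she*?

Ungrammatical

For S → NP VP, the only prefix that parses as NP is 'a dog', but the remainder 'thought that she laughed some dog cited she' is not a VP under these rules. The alternative S rule S → S Conj S likewise has no satisfying split.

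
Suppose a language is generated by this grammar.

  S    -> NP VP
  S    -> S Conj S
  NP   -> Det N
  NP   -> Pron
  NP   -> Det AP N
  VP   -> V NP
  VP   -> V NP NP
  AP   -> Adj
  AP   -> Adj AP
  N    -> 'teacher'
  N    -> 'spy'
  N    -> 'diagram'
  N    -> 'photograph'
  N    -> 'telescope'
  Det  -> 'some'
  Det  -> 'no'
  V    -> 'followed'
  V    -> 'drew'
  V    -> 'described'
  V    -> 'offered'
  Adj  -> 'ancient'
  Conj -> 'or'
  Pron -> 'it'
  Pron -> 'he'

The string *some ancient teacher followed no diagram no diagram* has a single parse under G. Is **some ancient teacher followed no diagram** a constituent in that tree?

[S [NP [Det some] [AP [Adj ancient]] [N teacher]] [VP [V followed] [NP [Det no] [N diagram]] [NP [Det no] [N diagram]]]]
The smallest constituent containing 'some ancient teacher followed no diagram' is the S spanning 'some ancient teacher followed no diagram no diagram'; no single node in the tree dominates exactly the given words.

No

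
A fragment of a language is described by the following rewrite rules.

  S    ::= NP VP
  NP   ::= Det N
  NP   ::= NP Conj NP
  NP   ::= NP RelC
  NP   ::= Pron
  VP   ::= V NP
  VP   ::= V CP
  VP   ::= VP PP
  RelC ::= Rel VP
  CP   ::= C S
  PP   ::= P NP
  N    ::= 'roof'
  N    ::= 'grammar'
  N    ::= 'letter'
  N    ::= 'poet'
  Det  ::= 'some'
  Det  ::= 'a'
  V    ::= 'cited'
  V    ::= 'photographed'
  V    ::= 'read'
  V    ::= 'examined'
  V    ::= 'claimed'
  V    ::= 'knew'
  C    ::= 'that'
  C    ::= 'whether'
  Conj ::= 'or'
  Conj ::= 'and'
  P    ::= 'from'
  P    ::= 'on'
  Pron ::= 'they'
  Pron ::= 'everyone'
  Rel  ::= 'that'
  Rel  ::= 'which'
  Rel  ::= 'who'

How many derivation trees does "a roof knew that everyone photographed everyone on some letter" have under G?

2

The two bracketings:
[S [NP [Det a] [N roof]] [VP [V knew] [CP [C that] [S [NP [Pron everyone]] [VP [VP [V photographed] [NP [Pron everyone]]] [PP [P on] [NP [Det some] [N letter]]]]]]]]
[S [NP [Det a] [N roof]] [VP [VP [V knew] [CP [C that] [S [NP [Pron everyone]] [VP [V photographed] [NP [Pron everyone]]]]]] [PP [P on] [NP [Det some] [N letter]]]]]
The trees differ in how a recursive rule is bracketed over the same span.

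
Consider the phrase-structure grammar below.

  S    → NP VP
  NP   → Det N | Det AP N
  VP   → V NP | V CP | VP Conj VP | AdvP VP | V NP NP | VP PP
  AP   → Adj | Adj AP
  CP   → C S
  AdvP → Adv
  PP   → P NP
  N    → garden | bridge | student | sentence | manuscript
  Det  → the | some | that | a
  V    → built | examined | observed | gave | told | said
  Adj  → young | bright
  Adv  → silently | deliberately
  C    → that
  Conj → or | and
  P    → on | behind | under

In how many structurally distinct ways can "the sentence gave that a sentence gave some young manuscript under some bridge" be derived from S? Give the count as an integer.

2

The two bracketings:
[S [NP [Det the] [N sentence]] [VP [V gave] [CP [C that] [S [NP [Det a] [N sentence]] [VP [VP [V gave] [NP [Det some] [AP [Adj young]] [N manuscript]]] [PP [P under] [NP [Det some] [N bridge]]]]]]]]
[S [NP [Det the] [N sentence]] [VP [VP [V gave] [CP [C that] [S [NP [Det a] [N sentence]] [VP [V gave] [NP [Det some] [AP [Adj young]] [N manuscript]]]]]] [PP [P under] [NP [Det some] [N bridge]]]]]
The trees differ in how a recursive rule is bracketed over the same span.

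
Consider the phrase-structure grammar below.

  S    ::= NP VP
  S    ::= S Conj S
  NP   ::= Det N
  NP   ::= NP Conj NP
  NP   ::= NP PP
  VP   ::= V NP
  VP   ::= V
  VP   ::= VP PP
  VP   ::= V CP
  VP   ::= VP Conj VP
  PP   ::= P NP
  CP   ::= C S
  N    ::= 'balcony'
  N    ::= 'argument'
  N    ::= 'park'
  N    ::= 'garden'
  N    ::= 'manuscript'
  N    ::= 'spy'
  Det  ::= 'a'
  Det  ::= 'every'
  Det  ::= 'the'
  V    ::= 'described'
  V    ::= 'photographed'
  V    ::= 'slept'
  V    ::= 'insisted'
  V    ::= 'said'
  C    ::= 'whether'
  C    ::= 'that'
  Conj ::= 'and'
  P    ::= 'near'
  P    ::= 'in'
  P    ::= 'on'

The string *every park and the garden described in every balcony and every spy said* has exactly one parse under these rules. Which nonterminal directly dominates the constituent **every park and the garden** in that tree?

S
  S
    NP
      NP
        Det: every
        N: park
      Conj: and
      NP
        Det: the
        N: garden
    VP
      VP
        V: described
      PP
        P: in
        NP
          Det: every
          N: balcony
  Conj: and
  S
    NP
      Det: every
      N: spy
    VP
      V: said
The span 'every park and the garden' is the NP node built by NP → NP Conj NP.
Its mother is the S built by S → NP VP.

S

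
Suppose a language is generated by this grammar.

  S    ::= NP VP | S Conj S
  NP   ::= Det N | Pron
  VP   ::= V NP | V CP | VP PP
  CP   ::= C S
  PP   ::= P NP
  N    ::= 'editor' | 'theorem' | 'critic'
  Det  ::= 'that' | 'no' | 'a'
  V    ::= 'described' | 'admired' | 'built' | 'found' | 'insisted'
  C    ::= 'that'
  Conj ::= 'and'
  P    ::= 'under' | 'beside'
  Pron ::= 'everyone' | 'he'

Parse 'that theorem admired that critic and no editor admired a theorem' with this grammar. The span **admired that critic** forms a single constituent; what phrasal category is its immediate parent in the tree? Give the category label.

S

S
  S
    NP
      Det: that
      N: theorem
    VP
      V: admired
      NP
        Det: that
        N: critic
  Conj: and
  S
    NP
      Det: no
      N: editor
    VP
      V: admired
      NP
        Det: a
        N: theorem
The span 'admired that critic' is the VP node built by VP → V NP.
Its mother is the S built by S → NP VP.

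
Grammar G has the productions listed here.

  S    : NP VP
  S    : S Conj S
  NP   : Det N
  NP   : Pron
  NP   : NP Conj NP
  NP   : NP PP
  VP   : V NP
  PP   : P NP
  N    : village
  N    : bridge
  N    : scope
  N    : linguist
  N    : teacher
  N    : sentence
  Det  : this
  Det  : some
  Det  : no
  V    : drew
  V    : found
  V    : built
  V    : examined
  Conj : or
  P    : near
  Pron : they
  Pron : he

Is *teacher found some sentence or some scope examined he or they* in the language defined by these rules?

Ungrammatical

For S → NP VP, no prefix of the string parses as an NP. The alternative S rule S → S Conj S likewise has no satisfying split.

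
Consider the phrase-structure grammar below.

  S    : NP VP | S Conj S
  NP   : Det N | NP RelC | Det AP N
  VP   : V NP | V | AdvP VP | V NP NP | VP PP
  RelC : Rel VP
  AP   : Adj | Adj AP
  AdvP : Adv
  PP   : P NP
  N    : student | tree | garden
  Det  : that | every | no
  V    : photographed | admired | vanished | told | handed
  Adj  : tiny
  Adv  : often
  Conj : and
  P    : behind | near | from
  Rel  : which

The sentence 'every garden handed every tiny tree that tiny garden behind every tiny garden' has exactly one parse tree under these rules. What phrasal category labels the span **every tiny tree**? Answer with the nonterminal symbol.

NP

[S [NP [Det every] [N garden]] [VP [VP [V handed] [NP [Det every] [AP [Adj tiny]] [N tree]] [NP [Det that] [AP [Adj tiny]] [N garden]]] [PP [P behind] [NP [Det every] [AP [Adj tiny]] [N garden]]]]]
The span 'every tiny tree' is the NP node built by NP → Det AP N.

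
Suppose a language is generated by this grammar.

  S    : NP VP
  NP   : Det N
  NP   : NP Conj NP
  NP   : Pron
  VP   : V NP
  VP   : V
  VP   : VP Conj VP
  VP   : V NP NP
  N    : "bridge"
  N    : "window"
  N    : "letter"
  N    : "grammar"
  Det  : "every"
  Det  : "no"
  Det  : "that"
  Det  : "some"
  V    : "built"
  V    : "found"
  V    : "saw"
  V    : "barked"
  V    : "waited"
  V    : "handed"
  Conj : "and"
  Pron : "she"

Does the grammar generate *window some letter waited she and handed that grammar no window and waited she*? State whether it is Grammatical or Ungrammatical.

Ungrammatical

For S → NP VP, no prefix of the string parses as an NP.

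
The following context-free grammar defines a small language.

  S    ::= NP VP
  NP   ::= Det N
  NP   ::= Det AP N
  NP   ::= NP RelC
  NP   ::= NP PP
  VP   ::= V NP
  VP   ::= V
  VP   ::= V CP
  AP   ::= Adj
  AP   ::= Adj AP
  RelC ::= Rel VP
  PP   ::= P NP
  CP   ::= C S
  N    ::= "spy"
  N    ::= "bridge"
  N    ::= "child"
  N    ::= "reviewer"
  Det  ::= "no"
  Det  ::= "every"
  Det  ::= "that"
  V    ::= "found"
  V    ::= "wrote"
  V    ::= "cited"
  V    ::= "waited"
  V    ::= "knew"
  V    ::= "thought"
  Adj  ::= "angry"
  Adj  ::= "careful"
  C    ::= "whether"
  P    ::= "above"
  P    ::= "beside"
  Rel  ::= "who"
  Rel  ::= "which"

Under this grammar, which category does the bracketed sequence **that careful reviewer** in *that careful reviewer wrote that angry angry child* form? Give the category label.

[S [NP [Det that] [AP [Adj careful]] [N reviewer]] [VP [V wrote] [NP [Det that] [AP [Adj angry] [AP [Adj angry]]] [N child]]]]
The span 'that careful reviewer' is the NP node built by NP → Det AP N.

NP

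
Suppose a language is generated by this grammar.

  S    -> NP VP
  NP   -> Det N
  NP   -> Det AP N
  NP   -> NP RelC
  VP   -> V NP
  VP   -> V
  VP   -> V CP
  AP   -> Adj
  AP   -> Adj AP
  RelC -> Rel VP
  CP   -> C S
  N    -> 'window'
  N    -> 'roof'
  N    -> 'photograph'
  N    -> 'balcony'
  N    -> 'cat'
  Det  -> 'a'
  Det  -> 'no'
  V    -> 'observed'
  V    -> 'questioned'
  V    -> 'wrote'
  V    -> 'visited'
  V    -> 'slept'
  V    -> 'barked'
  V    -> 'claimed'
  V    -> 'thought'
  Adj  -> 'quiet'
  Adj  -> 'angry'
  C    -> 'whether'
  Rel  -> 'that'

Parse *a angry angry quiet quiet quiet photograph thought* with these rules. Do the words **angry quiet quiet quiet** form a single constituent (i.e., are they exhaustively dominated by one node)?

Yes

[S [NP [Det a] [AP [Adj angry] [AP [Adj angry] [AP [Adj quiet] [AP [Adj quiet] [AP [Adj quiet]]]]]] [N photograph]] [VP [V thought]]]
The words 'angry quiet quiet quiet' are exhaustively dominated by a single AP node (built by AP → Adj AP), so they form a constituent.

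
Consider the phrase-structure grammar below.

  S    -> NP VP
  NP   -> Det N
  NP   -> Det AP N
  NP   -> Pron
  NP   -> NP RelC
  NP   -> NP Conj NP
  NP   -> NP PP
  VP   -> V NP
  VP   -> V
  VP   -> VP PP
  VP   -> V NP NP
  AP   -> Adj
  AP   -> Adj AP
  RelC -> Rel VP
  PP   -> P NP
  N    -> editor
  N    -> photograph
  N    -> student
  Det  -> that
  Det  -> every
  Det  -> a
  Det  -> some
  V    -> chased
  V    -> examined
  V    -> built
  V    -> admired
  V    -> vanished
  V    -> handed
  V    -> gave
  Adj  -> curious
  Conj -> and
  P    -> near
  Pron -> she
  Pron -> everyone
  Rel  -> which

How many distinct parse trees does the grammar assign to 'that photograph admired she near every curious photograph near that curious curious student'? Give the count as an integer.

Two of the 5 distinct bracketings:
[S [NP [Det that] [N photograph]] [VP [V admired] [NP [NP [Pron she]] [PP [P near] [NP [NP [Det every] [AP [Adj curious]] [N photograph]] [PP [P near] [NP [Det that] [AP [Adj curious] [AP [Adj curious]]] [N student]]]]]]]]
[S [NP [Det that] [N photograph]] [VP [V admired] [NP [NP [NP [Pron she]] [PP [P near] [NP [Det every] [AP [Adj curious]] [N photograph]]]] [PP [P near] [NP [Det that] [AP [Adj curious] [AP [Adj curious]]] [N student]]]]]]
The trees differ in how a recursive rule is bracketed over the same span.

5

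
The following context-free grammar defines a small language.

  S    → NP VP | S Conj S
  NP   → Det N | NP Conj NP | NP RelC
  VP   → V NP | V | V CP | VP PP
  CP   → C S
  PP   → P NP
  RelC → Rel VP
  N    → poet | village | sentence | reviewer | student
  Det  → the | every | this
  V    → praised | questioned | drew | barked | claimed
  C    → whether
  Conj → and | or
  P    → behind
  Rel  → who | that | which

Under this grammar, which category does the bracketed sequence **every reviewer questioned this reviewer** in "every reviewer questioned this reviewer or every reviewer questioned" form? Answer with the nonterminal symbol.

[S [S [NP [Det every] [N reviewer]] [VP [V questioned] [NP [Det this] [N reviewer]]]] [Conj or] [S [NP [Det every] [N reviewer]] [VP [V questioned]]]]
The span 'every reviewer questioned this reviewer' is the S node built by S → NP VP.

S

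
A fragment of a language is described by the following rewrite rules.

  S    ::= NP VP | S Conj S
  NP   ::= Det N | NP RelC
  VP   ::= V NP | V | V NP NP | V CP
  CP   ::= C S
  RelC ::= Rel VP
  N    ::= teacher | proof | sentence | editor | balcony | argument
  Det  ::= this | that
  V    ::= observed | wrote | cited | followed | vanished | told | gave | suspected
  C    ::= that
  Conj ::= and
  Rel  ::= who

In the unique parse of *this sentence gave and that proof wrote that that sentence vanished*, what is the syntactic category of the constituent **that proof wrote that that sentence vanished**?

[S [S [NP [Det this] [N sentence]] [VP [V gave]]] [Conj and] [S [NP [Det that] [N proof]] [VP [V wrote] [CP [C that] [S [NP [Det that] [N sentence]] [VP [V vanished]]]]]]]
The span 'that proof wrote that that sentence vanished' is the S node built by S → NP VP.

S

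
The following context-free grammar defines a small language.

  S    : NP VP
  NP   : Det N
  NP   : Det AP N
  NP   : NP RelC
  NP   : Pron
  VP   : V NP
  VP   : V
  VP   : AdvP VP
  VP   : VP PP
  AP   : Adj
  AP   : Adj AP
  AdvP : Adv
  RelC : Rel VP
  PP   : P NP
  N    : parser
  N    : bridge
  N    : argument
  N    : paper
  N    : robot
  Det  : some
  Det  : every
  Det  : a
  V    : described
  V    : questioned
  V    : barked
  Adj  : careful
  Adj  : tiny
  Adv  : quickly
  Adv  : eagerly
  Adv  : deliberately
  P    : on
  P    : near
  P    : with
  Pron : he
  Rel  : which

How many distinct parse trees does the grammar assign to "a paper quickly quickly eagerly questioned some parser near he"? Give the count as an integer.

Two of the 4 distinct bracketings:
[S [NP [Det a] [N paper]] [VP [AdvP [Adv quickly]] [VP [AdvP [Adv quickly]] [VP [AdvP [Adv eagerly]] [VP [VP [V questioned] [NP [Det some] [N parser]]] [PP [P near] [NP [Pron he]]]]]]]]
[S [NP [Det a] [N paper]] [VP [AdvP [Adv quickly]] [VP [AdvP [Adv quickly]] [VP [VP [AdvP [Adv eagerly]] [VP [V questioned] [NP [Det some] [N parser]]]] [PP [P near] [NP [Pron he]]]]]]]
The trees differ in how a recursive rule is bracketed over the same span.

4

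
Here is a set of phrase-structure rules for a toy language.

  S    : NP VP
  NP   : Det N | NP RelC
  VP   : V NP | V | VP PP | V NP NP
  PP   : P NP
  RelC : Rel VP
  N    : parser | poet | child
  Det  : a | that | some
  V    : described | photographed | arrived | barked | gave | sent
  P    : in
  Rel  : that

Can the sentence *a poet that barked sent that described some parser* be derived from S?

For S → NP VP, every NP-prefix leaves a non-VP remainder: after 'a poet' the remainder is not a VP; after 'a poet that barked' the remainder is not a VP.

Ungrammatical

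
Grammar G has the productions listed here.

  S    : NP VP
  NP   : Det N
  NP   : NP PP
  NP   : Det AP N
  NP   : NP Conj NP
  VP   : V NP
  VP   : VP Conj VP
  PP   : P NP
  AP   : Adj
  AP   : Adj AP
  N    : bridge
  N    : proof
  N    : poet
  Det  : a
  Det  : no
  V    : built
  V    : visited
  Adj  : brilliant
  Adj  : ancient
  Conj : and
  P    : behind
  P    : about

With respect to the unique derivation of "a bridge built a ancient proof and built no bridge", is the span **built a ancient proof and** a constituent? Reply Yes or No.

No

[S [NP [Det a] [N bridge]] [VP [VP [V built] [NP [Det a] [AP [Adj ancient]] [N proof]]] [Conj and] [VP [V built] [NP [Det no] [N bridge]]]]]
The smallest constituent containing 'built a ancient proof and' is the VP spanning 'built a ancient proof and built no bridge'; no single node in the tree dominates exactly the given words.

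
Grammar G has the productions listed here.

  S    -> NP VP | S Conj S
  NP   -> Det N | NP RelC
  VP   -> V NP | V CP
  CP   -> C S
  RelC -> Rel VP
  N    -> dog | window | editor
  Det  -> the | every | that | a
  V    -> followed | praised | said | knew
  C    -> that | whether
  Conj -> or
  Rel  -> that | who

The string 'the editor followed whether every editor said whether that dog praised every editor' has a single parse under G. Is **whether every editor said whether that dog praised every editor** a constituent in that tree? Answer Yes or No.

Yes

[S [NP [Det the] [N editor]] [VP [V followed] [CP [C whether] [S [NP [Det every] [N editor]] [VP [V said] [CP [C whether] [S [NP [Det that] [N dog]] [VP [V praised] [NP [Det every] [N editor]]]]]]]]]]
The words 'whether every editor said whether that dog praised every editor' are exhaustively dominated by a single CP node (built by CP → C S), so they form a constituent.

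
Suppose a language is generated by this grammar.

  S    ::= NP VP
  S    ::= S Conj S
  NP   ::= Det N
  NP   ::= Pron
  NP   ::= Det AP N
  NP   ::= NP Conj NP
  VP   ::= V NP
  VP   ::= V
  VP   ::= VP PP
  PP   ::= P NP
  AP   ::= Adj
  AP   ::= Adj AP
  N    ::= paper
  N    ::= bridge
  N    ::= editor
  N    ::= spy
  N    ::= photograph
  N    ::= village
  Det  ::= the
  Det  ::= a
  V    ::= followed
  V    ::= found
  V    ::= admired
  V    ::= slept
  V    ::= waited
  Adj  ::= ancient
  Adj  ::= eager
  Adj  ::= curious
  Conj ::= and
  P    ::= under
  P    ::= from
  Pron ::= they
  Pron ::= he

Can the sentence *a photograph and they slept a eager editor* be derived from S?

Grammatical

S
  NP
    NP
      Det: a
      N: photograph
    Conj: and
    NP
      Pron: they
  VP
    V: slept
    NP
      Det: a
      AP
        Adj: eager
      N: editor
Every word is introduced by a lexical rule and the phrasal rules combine the resulting categories into a single S.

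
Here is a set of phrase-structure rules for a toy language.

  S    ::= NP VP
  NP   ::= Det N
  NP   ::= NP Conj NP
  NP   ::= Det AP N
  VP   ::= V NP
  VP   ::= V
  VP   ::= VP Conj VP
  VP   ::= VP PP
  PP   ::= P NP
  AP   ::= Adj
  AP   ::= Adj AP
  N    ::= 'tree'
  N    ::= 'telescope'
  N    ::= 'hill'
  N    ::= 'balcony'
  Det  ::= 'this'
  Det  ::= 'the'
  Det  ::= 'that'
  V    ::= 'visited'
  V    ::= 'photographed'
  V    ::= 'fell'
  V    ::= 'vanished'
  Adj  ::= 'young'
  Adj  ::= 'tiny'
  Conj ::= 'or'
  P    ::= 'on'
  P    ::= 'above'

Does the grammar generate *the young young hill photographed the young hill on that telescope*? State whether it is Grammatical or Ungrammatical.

Grammatical

S
  NP
    Det: the
    AP
      Adj: young
      AP
        Adj: young
    N: hill
  VP
    VP
      V: photographed
      NP
        Det: the
        AP
          Adj: young
        N: hill
    PP
      P: on
      NP
        Det: that
        N: telescope
Every word is introduced by a lexical rule and the phrasal rules combine the resulting categories into a single S.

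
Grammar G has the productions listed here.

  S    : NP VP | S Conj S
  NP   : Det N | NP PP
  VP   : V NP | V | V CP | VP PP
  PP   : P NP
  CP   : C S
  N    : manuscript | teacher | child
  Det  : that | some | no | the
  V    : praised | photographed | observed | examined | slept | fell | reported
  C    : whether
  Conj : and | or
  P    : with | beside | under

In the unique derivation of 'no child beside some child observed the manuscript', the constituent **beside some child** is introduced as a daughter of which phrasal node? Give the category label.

[S [NP [NP [Det no] [N child]] [PP [P beside] [NP [Det some] [N child]]]] [VP [V observed] [NP [Det the] [N manuscript]]]]
The span 'beside some child' is the PP node built by PP → P NP.
Its mother is the NP built by NP → NP PP.

NP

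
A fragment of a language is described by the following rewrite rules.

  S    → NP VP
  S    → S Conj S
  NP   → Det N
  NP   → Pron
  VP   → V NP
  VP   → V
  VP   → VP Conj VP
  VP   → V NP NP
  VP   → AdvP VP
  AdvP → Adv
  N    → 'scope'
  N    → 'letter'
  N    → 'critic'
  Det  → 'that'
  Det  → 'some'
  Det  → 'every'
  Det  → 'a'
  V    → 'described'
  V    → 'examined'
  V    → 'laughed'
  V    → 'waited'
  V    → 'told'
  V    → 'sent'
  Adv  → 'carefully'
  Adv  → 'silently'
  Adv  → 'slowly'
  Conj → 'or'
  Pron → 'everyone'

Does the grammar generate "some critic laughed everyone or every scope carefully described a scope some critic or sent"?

S
  S
    NP
      Det: some
      N: critic
    VP
      V: laughed
      NP
        Pron: everyone
  Conj: or
  S
    NP
      Det: every
      N: scope
    VP
      VP
        AdvP
          Adv: carefully
        VP
          V: described
          NP
            Det: a
            N: scope
          NP
            Det: some
            N: critic
      Conj: or
      VP
        V: sent
Every word is introduced by a lexical rule and the phrasal rules combine the resulting categories into a single S.

Grammatical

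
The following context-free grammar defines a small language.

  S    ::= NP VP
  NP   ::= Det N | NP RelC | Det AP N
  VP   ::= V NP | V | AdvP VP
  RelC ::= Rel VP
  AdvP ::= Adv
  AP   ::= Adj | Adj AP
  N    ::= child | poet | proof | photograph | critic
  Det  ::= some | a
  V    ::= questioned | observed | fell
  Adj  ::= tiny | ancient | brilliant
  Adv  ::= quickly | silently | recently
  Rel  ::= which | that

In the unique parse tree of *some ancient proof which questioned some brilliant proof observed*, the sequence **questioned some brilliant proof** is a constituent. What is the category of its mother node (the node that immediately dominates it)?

RelC

[S [NP [NP [Det some] [AP [Adj ancient]] [N proof]] [RelC [Rel which] [VP [V questioned] [NP [Det some] [AP [Adj brilliant]] [N proof]]]]] [VP [V observed]]]
The span 'questioned some brilliant proof' is the VP node built by VP → V NP.
Its mother is the RelC built by RelC → Rel VP.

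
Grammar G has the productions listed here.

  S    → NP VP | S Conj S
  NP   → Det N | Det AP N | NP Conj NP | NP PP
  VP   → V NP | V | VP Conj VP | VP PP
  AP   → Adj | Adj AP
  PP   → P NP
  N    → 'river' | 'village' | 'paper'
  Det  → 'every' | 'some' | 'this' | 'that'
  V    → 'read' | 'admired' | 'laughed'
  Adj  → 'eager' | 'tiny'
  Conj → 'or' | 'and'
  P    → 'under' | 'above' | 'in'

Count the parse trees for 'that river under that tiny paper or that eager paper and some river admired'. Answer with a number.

5

Two of the 5 distinct bracketings:
[S [NP [NP [NP [Det that] [N river]] [PP [P under] [NP [Det that] [AP [Adj tiny]] [N paper]]]] [Conj or] [NP [NP [Det that] [AP [Adj eager]] [N paper]] [Conj and] [NP [Det some] [N river]]]] [VP [V admired]]]
[S [NP [NP [NP [NP [Det that] [N river]] [PP [P under] [NP [Det that] [AP [Adj tiny]] [N paper]]]] [Conj or] [NP [Det that] [AP [Adj eager]] [N paper]]] [Conj and] [NP [Det some] [N river]]] [VP [V admired]]]
The trees differ in how a recursive rule is bracketed over the same span.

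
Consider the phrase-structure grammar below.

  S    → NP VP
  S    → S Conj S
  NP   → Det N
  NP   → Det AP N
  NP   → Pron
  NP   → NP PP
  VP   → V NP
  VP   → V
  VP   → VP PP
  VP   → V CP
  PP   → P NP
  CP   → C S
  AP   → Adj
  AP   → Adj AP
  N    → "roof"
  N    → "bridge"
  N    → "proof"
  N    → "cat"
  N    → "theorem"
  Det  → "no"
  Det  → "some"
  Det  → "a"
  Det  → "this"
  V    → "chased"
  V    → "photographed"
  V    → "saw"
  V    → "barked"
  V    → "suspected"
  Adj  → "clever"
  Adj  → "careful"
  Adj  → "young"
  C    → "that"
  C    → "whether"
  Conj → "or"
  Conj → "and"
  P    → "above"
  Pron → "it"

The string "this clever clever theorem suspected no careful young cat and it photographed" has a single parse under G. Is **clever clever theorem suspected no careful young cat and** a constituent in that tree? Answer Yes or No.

No

[S [S [NP [Det this] [AP [Adj clever] [AP [Adj clever]]] [N theorem]] [VP [V suspected] [NP [Det no] [AP [Adj careful] [AP [Adj young]]] [N cat]]]] [Conj and] [S [NP [Pron it]] [VP [V photographed]]]]
The smallest constituent containing 'clever clever theorem suspected no careful young cat and' is the S spanning 'this clever clever theorem suspected no careful young cat and it photographed'; no single node in the tree dominates exactly the given words.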